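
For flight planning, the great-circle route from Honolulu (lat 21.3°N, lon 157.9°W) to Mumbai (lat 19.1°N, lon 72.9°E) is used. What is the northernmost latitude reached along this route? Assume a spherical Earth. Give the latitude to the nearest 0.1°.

The great circle lies in the plane with unit normal n̂ = (p₁ × p₂)/|p₁ × p₂|.
Here n̂_z ≈ -0.759; the vertex latitude is φ_max = arccos|n̂_z| ≈ 40.6°.
Check via Clairaut: cos φ_max = |cos φ₁| · sin C = cos(21.3°)·sin(54.5°) ≈ 0.759, again giving ≈ 40.6°.

≈ 40.6°N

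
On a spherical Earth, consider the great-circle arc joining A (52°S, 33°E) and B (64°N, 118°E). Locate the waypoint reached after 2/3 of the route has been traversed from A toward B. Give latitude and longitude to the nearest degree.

≈ (28°N, 76°E)

Convert each endpoint to a unit vector on the sphere (x = cos φ cos λ, y = cos φ sin λ, z = sin φ).
The central angle between the endpoints is δ = arccos(p₁·p₂) ≈ 2.325 rad (133.2°).
Interpolate at f = 2/3 with slerp weights a = sin((1−f)δ)/sin δ ≈ 0.960, b = sin(fδ)/sin δ ≈ 1.372.
p = a·p₁ + b·p₂ ≈ (0.213, 0.853, 0.476); φ = arcsin(p_z) ≈ 28.45°, λ = atan2(p_y, p_x) ≈ 75.95°.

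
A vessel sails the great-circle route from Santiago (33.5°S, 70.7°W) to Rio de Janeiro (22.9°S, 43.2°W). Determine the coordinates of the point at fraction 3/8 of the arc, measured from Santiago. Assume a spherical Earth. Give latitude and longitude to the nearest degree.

≈ 30°S, 60°W

Write both endpoints as unit vectors p₁, p₂ with components (cos φ cos λ, cos φ sin λ, sin φ).
The central angle between the endpoints is δ = arccos(p₁·p₂) ≈ 0.460 rad (26.3°).
Interpolate at f = 3/8 with slerp weights a = sin((1−f)δ)/sin δ ≈ 0.639, b = sin(fδ)/sin δ ≈ 0.387.
p = a·p₁ + b·p₂ ≈ (0.436, -0.746, -0.503); φ = arcsin(p_z) ≈ -30.20°, λ = atan2(p_y, p_x) ≈ -59.73°.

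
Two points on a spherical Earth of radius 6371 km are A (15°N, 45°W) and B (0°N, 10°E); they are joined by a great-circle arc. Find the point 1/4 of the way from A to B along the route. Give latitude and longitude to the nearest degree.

≈ (12°N, 31°W)

Write both endpoints as unit vectors p₁, p₂ with components (cos φ cos λ, cos φ sin λ, sin φ).
The central angle between the endpoints is δ = arccos(p₁·p₂) ≈ 0.984 rad (56.4°).
Interpolate at f = 1/4 with slerp weights a = sin((1−f)δ)/sin δ ≈ 0.808, b = sin(fδ)/sin δ ≈ 0.292.
p = a·p₁ + b·p₂ ≈ (0.840, -0.501, 0.209); φ = arcsin(p_z) ≈ 12.07°, λ = atan2(p_y, p_x) ≈ -30.82°.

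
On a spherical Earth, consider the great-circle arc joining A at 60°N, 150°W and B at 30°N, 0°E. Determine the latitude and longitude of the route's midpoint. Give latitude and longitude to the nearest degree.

≈ 70°N, 30°W

Convert each endpoint to a unit vector on the sphere (x = cos φ cos λ, y = cos φ sin λ, z = sin φ).
The central angle between the endpoints is δ = arccos(p₁·p₂) ≈ 1.513 rad (86.7°).
Interpolate at f = 1/2 with slerp weights a = sin((1−f)δ)/sin δ ≈ 0.687, b = sin(fδ)/sin δ ≈ 0.687.
p = a·p₁ + b·p₂ ≈ (0.298, -0.172, 0.939); φ = arcsin(p_z) ≈ 69.90°, λ = atan2(p_y, p_x) ≈ -30.00°.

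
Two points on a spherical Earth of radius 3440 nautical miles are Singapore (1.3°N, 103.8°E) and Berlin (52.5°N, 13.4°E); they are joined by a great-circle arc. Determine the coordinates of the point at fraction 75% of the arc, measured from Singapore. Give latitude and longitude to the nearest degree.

Convert each endpoint to a unit vector on the sphere (x = cos φ cos λ, y = cos φ sin λ, z = sin φ).
The central angle between the endpoints is δ = arccos(p₁·p₂) ≈ 1.557 rad (89.2°).
Interpolate at f = 0.75 with slerp weights a = sin((1−f)δ)/sin δ ≈ 0.380, b = sin(fδ)/sin δ ≈ 0.920.
p = a·p₁ + b·p₂ ≈ (0.454, 0.498, 0.738); φ = arcsin(p_z) ≈ 47.60°, λ = atan2(p_y, p_x) ≈ 47.64°.

≈ 48°N, 48°E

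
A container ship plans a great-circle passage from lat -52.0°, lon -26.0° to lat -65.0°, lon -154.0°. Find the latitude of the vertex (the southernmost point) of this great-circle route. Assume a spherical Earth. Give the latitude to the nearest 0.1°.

≈ -75.7°

The great circle lies in the plane with unit normal n̂ = (p₁ × p₂)/|p₁ × p₂|.
Here n̂_z ≈ -0.246; the vertex latitude is φ_max = arccos|n̂_z| ≈ 75.7°.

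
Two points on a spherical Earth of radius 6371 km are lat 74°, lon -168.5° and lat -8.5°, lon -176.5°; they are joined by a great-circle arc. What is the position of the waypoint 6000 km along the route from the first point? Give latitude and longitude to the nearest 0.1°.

From cos δ = sin φ₁ sin φ₂ + cos φ₁ cos φ₂ cos Δλ, the central angle is δ ≈ 1.443 rad (82.7°). The total great-circle distance is δ·R ≈ 1.443 × 6371 ≈ 9191 km, so the target fraction is f = 6000/9191 ≈ 0.653.
Interpolate at f ≈ 0.653 with slerp weights a = sin((1−f)δ)/sin δ ≈ 0.484, b = sin(fδ)/sin δ ≈ 0.815.
p = a·p₁ + b·p₂ ≈ (-0.936, -0.076, 0.345); φ = arcsin(p_z) ≈ 20.17°, λ = atan2(p_y, p_x) ≈ -175.37°.

≈ lat 20.2°, lon -175.4°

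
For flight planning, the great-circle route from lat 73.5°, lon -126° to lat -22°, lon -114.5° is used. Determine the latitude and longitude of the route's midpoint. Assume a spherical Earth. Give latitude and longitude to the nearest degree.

Convert each endpoint to a unit vector on the sphere (x = cos φ cos λ, y = cos φ sin λ, z = sin φ).
The central angle between the endpoints is δ = arccos(p₁·p₂) ≈ 1.672 rad (95.8°).
Interpolate at f = 1/2 with slerp weights a = sin((1−f)δ)/sin δ ≈ 0.746, b = sin(fδ)/sin δ ≈ 0.746.
p = a·p₁ + b·p₂ ≈ (-0.411, -0.801, 0.436); φ = arcsin(p_z) ≈ 25.83°, λ = atan2(p_y, p_x) ≈ -117.19°.

≈ lat 26°, lon -117°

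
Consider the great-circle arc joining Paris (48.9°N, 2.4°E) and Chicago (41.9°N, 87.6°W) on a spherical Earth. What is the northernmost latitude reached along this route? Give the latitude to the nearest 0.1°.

≈ 55.5°N

The great circle lies in the plane with unit normal n̂ = (p₁ × p₂)/|p₁ × p₂|.
Here n̂_z ≈ -0.566; the vertex latitude is φ_max = arccos|n̂_z| ≈ 55.5°.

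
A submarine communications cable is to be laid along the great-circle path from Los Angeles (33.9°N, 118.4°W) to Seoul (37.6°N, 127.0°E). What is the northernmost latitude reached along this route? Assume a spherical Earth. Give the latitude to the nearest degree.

The great circle lies in the plane with unit normal n̂ = (p₁ × p₂)/|p₁ × p₂|.
Here n̂_z ≈ -0.599; the vertex latitude is φ_max = arccos|n̂_z| ≈ 53.2°.

≈ 53°N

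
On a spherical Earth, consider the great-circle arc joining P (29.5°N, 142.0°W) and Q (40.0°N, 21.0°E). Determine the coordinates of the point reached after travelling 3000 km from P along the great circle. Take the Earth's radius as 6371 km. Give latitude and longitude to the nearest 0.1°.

Write both endpoints as unit vectors p₁, p₂ with components (cos φ cos λ, cos φ sin λ, sin φ).
The central angle between the endpoints is δ = arccos(p₁·p₂) ≈ 1.898 rad (108.7°). The total great-circle distance is δ·R ≈ 1.898 × 6371 ≈ 12090 km, so the target fraction is f = 3000/12090 ≈ 0.248.
Interpolate at f ≈ 0.248 with slerp weights a = sin((1−f)δ)/sin δ ≈ 1.045, b = sin(fδ)/sin δ ≈ 0.479.
p = a·p₁ + b·p₂ ≈ (-0.374, -0.428, 0.822); φ = arcsin(p_z) ≈ 55.33°, λ = atan2(p_y, p_x) ≈ -131.13°.

≈ (55.3°N, 131.1°W)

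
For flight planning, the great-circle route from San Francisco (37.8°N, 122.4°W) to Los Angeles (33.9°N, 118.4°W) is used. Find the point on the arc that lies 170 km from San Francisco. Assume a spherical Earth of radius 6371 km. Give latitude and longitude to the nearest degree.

From cos δ = sin φ₁ sin φ₂ + cos φ₁ cos φ₂ cos Δλ, the central angle is δ ≈ 0.088 rad (5.1°). The total great-circle distance is δ·R ≈ 0.088 × 6371 ≈ 564 km, so the target fraction is f = 170/564 ≈ 0.302.
Interpolate at f ≈ 0.302 with slerp weights a = sin((1−f)δ)/sin δ ≈ 0.699, b = sin(fδ)/sin δ ≈ 0.302.
p = a·p₁ + b·p₂ ≈ (-0.415, -0.687, 0.597); φ = arcsin(p_z) ≈ 36.64°, λ = atan2(p_y, p_x) ≈ -121.15°.

≈ 37°N, 121°W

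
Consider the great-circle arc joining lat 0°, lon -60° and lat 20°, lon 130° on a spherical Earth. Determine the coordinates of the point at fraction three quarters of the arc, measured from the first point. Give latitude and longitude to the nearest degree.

Convert each endpoint to a unit vector on the sphere (x = cos φ cos λ, y = cos φ sin λ, z = sin φ).
The central angle between the endpoints is δ = arccos(p₁·p₂) ≈ 2.753 rad (157.7°).
Interpolate at f = 3/4 with slerp weights a = sin((1−f)δ)/sin δ ≈ 1.676, b = sin(fδ)/sin δ ≈ 2.323.
p = a·p₁ + b·p₂ ≈ (-0.565, 0.221, 0.795); φ = arcsin(p_z) ≈ 52.63°, λ = atan2(p_y, p_x) ≈ 158.65°.

≈ lat 53°, lon 159°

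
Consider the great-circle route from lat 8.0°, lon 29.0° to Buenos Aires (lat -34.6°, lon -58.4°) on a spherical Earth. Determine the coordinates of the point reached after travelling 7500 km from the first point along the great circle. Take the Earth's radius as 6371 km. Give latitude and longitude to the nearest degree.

≈ lat -28°, lon -30°

Write both endpoints as unit vectors p₁, p₂ with components (cos φ cos λ, cos φ sin λ, sin φ).
The central angle between the endpoints is δ = arccos(p₁·p₂) ≈ 1.613 rad (92.4°). The total great-circle distance is δ·R ≈ 1.613 × 6371 ≈ 10276 km, so the target fraction is f = 7500/10276 ≈ 0.730.
Interpolate at f ≈ 0.730 with slerp weights a = sin((1−f)δ)/sin δ ≈ 0.422, b = sin(fδ)/sin δ ≈ 0.924.
p = a·p₁ + b·p₂ ≈ (0.765, -0.445, -0.466); φ = arcsin(p_z) ≈ -27.78°, λ = atan2(p_y, p_x) ≈ -30.22°.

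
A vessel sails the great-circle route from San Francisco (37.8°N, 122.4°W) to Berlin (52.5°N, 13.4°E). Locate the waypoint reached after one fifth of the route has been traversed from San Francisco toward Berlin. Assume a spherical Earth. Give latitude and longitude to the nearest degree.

≈ (52°N, 111°W)

From cos δ = sin φ₁ sin φ₂ + cos φ₁ cos φ₂ cos Δλ, the central angle is δ ≈ 1.429 rad (81.9°).
Interpolate at f = 1/5 with slerp weights a = sin((1−f)δ)/sin δ ≈ 0.919, b = sin(fδ)/sin δ ≈ 0.285.
p = a·p₁ + b·p₂ ≈ (-0.221, -0.573, 0.789); φ = arcsin(p_z) ≈ 52.12°, λ = atan2(p_y, p_x) ≈ -111.05°.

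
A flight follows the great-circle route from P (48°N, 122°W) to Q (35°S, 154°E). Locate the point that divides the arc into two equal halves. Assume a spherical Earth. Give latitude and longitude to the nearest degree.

≈ (9°N, 169°W)

Write both endpoints as unit vectors p₁, p₂ with components (cos φ cos λ, cos φ sin λ, sin φ).
The central angle between the endpoints is δ = arccos(p₁·p₂) ≈ 1.949 rad (111.7°).
Interpolate at f = 1/2 with slerp weights a = sin((1−f)δ)/sin δ ≈ 0.890, b = sin(fδ)/sin δ ≈ 0.890.
p = a·p₁ + b·p₂ ≈ (-0.971, -0.185, 0.151); φ = arcsin(p_z) ≈ 8.68°, λ = atan2(p_y, p_x) ≈ -169.19°.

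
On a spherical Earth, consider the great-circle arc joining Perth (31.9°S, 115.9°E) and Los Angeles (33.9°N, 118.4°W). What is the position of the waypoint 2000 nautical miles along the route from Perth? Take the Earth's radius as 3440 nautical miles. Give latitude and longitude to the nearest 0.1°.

Convert each endpoint to a unit vector on the sphere (x = cos φ cos λ, y = cos φ sin λ, z = sin φ).
The central angle between the endpoints is δ = arccos(p₁·p₂) ≈ 2.355 rad (134.9°). The total great-circle distance is δ·R ≈ 2.355 × 3440 ≈ 8100 nmi, so the target fraction is f = 2000/8100 ≈ 0.247.
Interpolate at f ≈ 0.247 with slerp weights a = sin((1−f)δ)/sin δ ≈ 1.383, b = sin(fδ)/sin δ ≈ 0.775.
p = a·p₁ + b·p₂ ≈ (-0.819, 0.490, -0.298); φ = arcsin(p_z) ≈ -17.36°, λ = atan2(p_y, p_x) ≈ 149.10°.

≈ (17.4°S, 149.1°E)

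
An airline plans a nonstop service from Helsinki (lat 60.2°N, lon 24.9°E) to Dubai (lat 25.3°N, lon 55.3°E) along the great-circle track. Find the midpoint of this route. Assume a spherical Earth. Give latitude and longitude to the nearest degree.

Write both endpoints as unit vectors p₁, p₂ with components (cos φ cos λ, cos φ sin λ, sin φ).
The central angle between the endpoints is δ = arccos(p₁·p₂) ≈ 0.710 rad (40.7°).
Interpolate at f = 1/2 with slerp weights a = sin((1−f)δ)/sin δ ≈ 0.533, b = sin(fδ)/sin δ ≈ 0.533.
p = a·p₁ + b·p₂ ≈ (0.515, 0.508, 0.691); φ = arcsin(p_z) ≈ 43.68°, λ = atan2(p_y, p_x) ≈ 44.61°.

≈ lat 44°N, lon 45°E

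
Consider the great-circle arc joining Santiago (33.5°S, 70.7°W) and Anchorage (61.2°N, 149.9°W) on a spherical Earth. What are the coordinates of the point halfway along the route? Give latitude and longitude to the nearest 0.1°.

≈ 17.3°N, 97.8°W

The haversine formula gives a central angle δ ≈ 1.991 rad (114.1°) between the endpoints.
Interpolate at f = 1/2 with slerp weights a = sin((1−f)δ)/sin δ ≈ 0.919, b = sin(fδ)/sin δ ≈ 0.919.
p = a·p₁ + b·p₂ ≈ (-0.130, -0.946, 0.298); φ = arcsin(p_z) ≈ 17.35°, λ = atan2(p_y, p_x) ≈ -97.81°.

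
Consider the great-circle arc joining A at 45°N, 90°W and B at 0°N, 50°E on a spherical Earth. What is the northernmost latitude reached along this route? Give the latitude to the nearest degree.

≈ 57°N

The great circle lies in the plane with unit normal n̂ = (p₁ × p₂)/|p₁ × p₂|.
Here n̂_z ≈ +0.541; the vertex latitude is φ_max = arccos|n̂_z| ≈ 57.3°.
Check via Clairaut: cos φ_max = |cos φ₁| · sin C = cos(45.0°)·sin(49.9°) ≈ 0.541, again giving ≈ 57.3°.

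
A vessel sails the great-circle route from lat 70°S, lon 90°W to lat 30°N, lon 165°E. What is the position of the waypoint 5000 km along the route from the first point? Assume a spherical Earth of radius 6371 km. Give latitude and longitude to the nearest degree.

≈ lat 43°S, lon 163°W

The haversine formula gives a central angle δ ≈ 2.149 rad (123.1°) between the endpoints. The total great-circle distance is δ·R ≈ 2.149 × 6371 ≈ 13691 km, so the target fraction is f = 5000/13691 ≈ 0.365.
Interpolate at f ≈ 0.365 with slerp weights a = sin((1−f)δ)/sin δ ≈ 1.169, b = sin(fδ)/sin δ ≈ 0.844.
p = a·p₁ + b·p₂ ≈ (-0.706, -0.211, -0.676); φ = arcsin(p_z) ≈ -42.55°, λ = atan2(p_y, p_x) ≈ -163.39°.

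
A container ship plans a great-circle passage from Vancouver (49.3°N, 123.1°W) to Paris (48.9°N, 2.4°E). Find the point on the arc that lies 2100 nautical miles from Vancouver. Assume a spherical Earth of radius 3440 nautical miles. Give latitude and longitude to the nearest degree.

≈ (68°N, 62°W)

The haversine formula gives a central angle δ ≈ 1.243 rad (71.2°) between the endpoints. The total great-circle distance is δ·R ≈ 1.243 × 3440 ≈ 4274 nmi, so the target fraction is f = 2100/4274 ≈ 0.491.
Interpolate at f ≈ 0.491 with slerp weights a = sin((1−f)δ)/sin δ ≈ 0.624, b = sin(fδ)/sin δ ≈ 0.606.
p = a·p₁ + b·p₂ ≈ (0.175, -0.324, 0.930); φ = arcsin(p_z) ≈ 68.36°, λ = atan2(p_y, p_x) ≈ -61.58°.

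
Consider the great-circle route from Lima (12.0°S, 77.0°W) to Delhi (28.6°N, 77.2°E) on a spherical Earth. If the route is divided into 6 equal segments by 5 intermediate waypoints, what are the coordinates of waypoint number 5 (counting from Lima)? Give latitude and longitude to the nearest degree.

From cos δ = sin φ₁ sin φ₂ + cos φ₁ cos φ₂ cos Δλ, the central angle is δ ≈ 2.632 rad (150.8°).
Interpolate at f = 5/6 with slerp weights a = sin((1−f)δ)/sin δ ≈ 0.870, b = sin(fδ)/sin δ ≈ 1.664.
p = a·p₁ + b·p₂ ≈ (0.515, 0.596, 0.616); φ = arcsin(p_z) ≈ 38.02°, λ = atan2(p_y, p_x) ≈ 49.16°.

≈ 38°N, 49°E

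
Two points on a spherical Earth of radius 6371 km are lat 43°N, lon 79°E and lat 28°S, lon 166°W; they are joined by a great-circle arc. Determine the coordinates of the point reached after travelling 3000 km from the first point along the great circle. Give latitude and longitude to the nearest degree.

Write both endpoints as unit vectors p₁, p₂ with components (cos φ cos λ, cos φ sin λ, sin φ).
The central angle between the endpoints is δ = arccos(p₁·p₂) ≈ 2.206 rad (126.4°). The total great-circle distance is δ·R ≈ 2.206 × 6371 ≈ 14052 km, so the target fraction is f = 3000/14052 ≈ 0.213.
Interpolate at f ≈ 0.213 with slerp weights a = sin((1−f)δ)/sin δ ≈ 1.225, b = sin(fδ)/sin δ ≈ 0.563.
p = a·p₁ + b·p₂ ≈ (-0.312, 0.759, 0.571); φ = arcsin(p_z) ≈ 34.83°, λ = atan2(p_y, p_x) ≈ 112.32°.

≈ lat 35°N, lon 112°E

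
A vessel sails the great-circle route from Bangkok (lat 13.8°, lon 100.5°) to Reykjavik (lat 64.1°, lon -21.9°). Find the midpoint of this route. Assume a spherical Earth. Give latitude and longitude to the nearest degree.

≈ lat 54°, lon 74°

Write both endpoints as unit vectors p₁, p₂ with components (cos φ cos λ, cos φ sin λ, sin φ).
The central angle between the endpoints is δ = arccos(p₁·p₂) ≈ 1.584 rad (90.7°).
Interpolate at f = 1/2 with slerp weights a = sin((1−f)δ)/sin δ ≈ 0.712, b = sin(fδ)/sin δ ≈ 0.712.
p = a·p₁ + b·p₂ ≈ (0.162, 0.564, 0.810); φ = arcsin(p_z) ≈ 54.09°, λ = atan2(p_y, p_x) ≈ 73.92°.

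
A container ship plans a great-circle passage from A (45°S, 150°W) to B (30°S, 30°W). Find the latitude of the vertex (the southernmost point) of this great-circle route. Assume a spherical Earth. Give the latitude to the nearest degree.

≈ 58°S

The great circle lies in the plane with unit normal n̂ = (p₁ × p₂)/|p₁ × p₂|.
Here n̂_z ≈ +0.531; the vertex latitude is φ_max = arccos|n̂_z| ≈ 57.9°.
Check via Clairaut: cos φ_max = |cos φ₁| · sin C = cos(45.0°)·sin(131.3°) ≈ 0.531, again giving ≈ 57.9°.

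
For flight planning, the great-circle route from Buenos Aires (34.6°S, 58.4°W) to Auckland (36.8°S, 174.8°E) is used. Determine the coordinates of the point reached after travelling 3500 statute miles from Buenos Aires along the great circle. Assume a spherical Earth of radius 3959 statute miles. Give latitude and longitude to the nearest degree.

≈ 58°S, 128°W

Convert each endpoint to a unit vector on the sphere (x = cos φ cos λ, y = cos φ sin λ, z = sin φ).
The central angle between the endpoints is δ = arccos(p₁·p₂) ≈ 1.625 rad (93.1°). The total great-circle distance is δ·R ≈ 1.625 × 3959 ≈ 6435 mi, so the target fraction is f = 3500/6435 ≈ 0.544.
Interpolate at f ≈ 0.544 with slerp weights a = sin((1−f)δ)/sin δ ≈ 0.676, b = sin(fδ)/sin δ ≈ 0.774.
p = a·p₁ + b·p₂ ≈ (-0.326, -0.418, -0.848); φ = arcsin(p_z) ≈ -57.99°, λ = atan2(p_y, p_x) ≈ -127.94°.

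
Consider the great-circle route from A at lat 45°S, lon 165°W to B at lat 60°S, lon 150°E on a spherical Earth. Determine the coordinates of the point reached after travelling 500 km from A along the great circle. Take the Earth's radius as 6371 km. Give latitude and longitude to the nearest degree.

≈ lat 48°S, lon 170°W

Convert each endpoint to a unit vector on the sphere (x = cos φ cos λ, y = cos φ sin λ, z = sin φ).
The central angle between the endpoints is δ = arccos(p₁·p₂) ≈ 0.531 rad (30.4°). The total great-circle distance is δ·R ≈ 0.531 × 6371 ≈ 3382 km, so the target fraction is f = 500/3382 ≈ 0.148.
Interpolate at f ≈ 0.148 with slerp weights a = sin((1−f)δ)/sin δ ≈ 0.863, b = sin(fδ)/sin δ ≈ 0.155.
p = a·p₁ + b·p₂ ≈ (-0.657, -0.119, -0.745); φ = arcsin(p_z) ≈ -48.13°, λ = atan2(p_y, p_x) ≈ -169.70°.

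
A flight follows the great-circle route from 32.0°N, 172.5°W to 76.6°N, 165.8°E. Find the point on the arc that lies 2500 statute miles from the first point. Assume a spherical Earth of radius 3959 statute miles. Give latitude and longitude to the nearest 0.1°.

≈ 67.6°N, 176.8°E

Convert each endpoint to a unit vector on the sphere (x = cos φ cos λ, y = cos φ sin λ, z = sin φ).
The central angle between the endpoints is δ = arccos(p₁·p₂) ≈ 0.798 rad (45.7°). The total great-circle distance is δ·R ≈ 0.798 × 3959 ≈ 3160 mi, so the target fraction is f = 2500/3160 ≈ 0.791.
Interpolate at f ≈ 0.791 with slerp weights a = sin((1−f)δ)/sin δ ≈ 0.232, b = sin(fδ)/sin δ ≈ 0.824.
p = a·p₁ + b·p₂ ≈ (-0.380, 0.021, 0.925); φ = arcsin(p_z) ≈ 67.63°, λ = atan2(p_y, p_x) ≈ 176.80°.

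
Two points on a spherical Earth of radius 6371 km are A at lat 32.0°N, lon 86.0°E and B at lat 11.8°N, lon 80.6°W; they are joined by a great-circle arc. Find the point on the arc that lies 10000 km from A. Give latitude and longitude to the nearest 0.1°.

≈ lat 53.6°N, lon 61.7°W

Write both endpoints as unit vectors p₁, p₂ with components (cos φ cos λ, cos φ sin λ, sin φ).
The central angle between the endpoints is δ = arccos(p₁·p₂) ≈ 2.345 rad (134.4°). The total great-circle distance is δ·R ≈ 2.345 × 6371 ≈ 14940 km, so the target fraction is f = 10000/14940 ≈ 0.669.
Interpolate at f ≈ 0.669 with slerp weights a = sin((1−f)δ)/sin δ ≈ 0.979, b = sin(fδ)/sin δ ≈ 1.399.
p = a·p₁ + b·p₂ ≈ (0.282, -0.522, 0.805); φ = arcsin(p_z) ≈ 53.60°, λ = atan2(p_y, p_x) ≈ -61.68°.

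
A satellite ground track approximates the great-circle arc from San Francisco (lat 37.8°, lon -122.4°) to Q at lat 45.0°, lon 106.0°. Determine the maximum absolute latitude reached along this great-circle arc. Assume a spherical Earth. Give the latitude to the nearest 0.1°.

≈ 65.3°

The great circle lies in the plane with unit normal n̂ = (p₁ × p₂)/|p₁ × p₂|.
Here n̂_z ≈ -0.419; the vertex latitude is φ_max = arccos|n̂_z| ≈ 65.3°.
Check via Clairaut: cos φ_max = |cos φ₁| · sin C = cos(37.8°)·sin(32.0°) ≈ 0.419, again giving ≈ 65.3°.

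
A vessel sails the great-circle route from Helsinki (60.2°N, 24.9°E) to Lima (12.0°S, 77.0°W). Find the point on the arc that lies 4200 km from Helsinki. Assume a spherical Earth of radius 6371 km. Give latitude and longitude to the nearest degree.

Write both endpoints as unit vectors p₁, p₂ with components (cos φ cos λ, cos φ sin λ, sin φ).
The central angle between the endpoints is δ = arccos(p₁·p₂) ≈ 1.855 rad (106.3°). The total great-circle distance is δ·R ≈ 1.855 × 6371 ≈ 11820 km, so the target fraction is f = 4200/11820 ≈ 0.355.
Interpolate at f ≈ 0.355 with slerp weights a = sin((1−f)δ)/sin δ ≈ 0.970, b = sin(fδ)/sin δ ≈ 0.638.
p = a·p₁ + b·p₂ ≈ (0.577, -0.405, 0.709); φ = arcsin(p_z) ≈ 45.13°, λ = atan2(p_y, p_x) ≈ -35.07°.

≈ 45°N, 35°W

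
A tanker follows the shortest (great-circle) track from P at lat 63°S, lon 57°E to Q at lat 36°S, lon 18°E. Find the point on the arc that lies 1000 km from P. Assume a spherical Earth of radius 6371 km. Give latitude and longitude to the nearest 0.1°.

≈ lat 57.6°S, lon 42.3°E

The haversine formula gives a central angle δ ≈ 0.628 rad (36.0°) between the endpoints. The total great-circle distance is δ·R ≈ 0.628 × 6371 ≈ 4002 km, so the target fraction is f = 1000/4002 ≈ 0.250.
Interpolate at f ≈ 0.250 with slerp weights a = sin((1−f)δ)/sin δ ≈ 0.772, b = sin(fδ)/sin δ ≈ 0.266.
p = a·p₁ + b·p₂ ≈ (0.396, 0.361, -0.845); φ = arcsin(p_z) ≈ -57.63°, λ = atan2(p_y, p_x) ≈ 42.35°.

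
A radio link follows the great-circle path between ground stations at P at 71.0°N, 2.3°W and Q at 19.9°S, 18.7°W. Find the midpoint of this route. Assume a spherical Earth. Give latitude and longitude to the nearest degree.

Write both endpoints as unit vectors p₁, p₂ with components (cos φ cos λ, cos φ sin λ, sin φ).
The central angle between the endpoints is δ = arccos(p₁·p₂) ≈ 1.599 rad (91.6°).
Interpolate at f = 1/2 with slerp weights a = sin((1−f)δ)/sin δ ≈ 0.717, b = sin(fδ)/sin δ ≈ 0.717.
p = a·p₁ + b·p₂ ≈ (0.872, -0.226, 0.434); φ = arcsin(p_z) ≈ 25.73°, λ = atan2(p_y, p_x) ≈ -14.50°.

≈ 26°N, 15°W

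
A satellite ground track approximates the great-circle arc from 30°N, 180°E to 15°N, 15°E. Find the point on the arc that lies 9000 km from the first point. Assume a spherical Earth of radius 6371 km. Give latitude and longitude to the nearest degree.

The haversine formula gives a central angle δ ≈ 2.317 rad (132.7°) between the endpoints. The total great-circle distance is δ·R ≈ 2.317 × 6371 ≈ 14759 km, so the target fraction is f = 9000/14759 ≈ 0.610.
Interpolate at f ≈ 0.610 with slerp weights a = sin((1−f)δ)/sin δ ≈ 1.070, b = sin(fδ)/sin δ ≈ 1.344.
p = a·p₁ + b·p₂ ≈ (0.328, 0.336, 0.883); φ = arcsin(p_z) ≈ 61.99°, λ = atan2(p_y, p_x) ≈ 45.71°.

≈ 62°N, 46°E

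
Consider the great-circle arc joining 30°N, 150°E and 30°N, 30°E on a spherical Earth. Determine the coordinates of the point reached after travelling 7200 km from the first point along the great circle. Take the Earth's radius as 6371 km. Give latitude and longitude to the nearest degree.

≈ 47°N, 66°E

Write both endpoints as unit vectors p₁, p₂ with components (cos φ cos λ, cos φ sin λ, sin φ).
The central angle between the endpoints is δ = arccos(p₁·p₂) ≈ 1.696 rad (97.2°). The total great-circle distance is δ·R ≈ 1.696 × 6371 ≈ 10806 km, so the target fraction is f = 7200/10806 ≈ 0.666.
Interpolate at f ≈ 0.666 with slerp weights a = sin((1−f)δ)/sin δ ≈ 0.541, b = sin(fδ)/sin δ ≈ 0.912.
p = a·p₁ + b·p₂ ≈ (0.278, 0.629, 0.726); φ = arcsin(p_z) ≈ 46.56°, λ = atan2(p_y, p_x) ≈ 66.12°.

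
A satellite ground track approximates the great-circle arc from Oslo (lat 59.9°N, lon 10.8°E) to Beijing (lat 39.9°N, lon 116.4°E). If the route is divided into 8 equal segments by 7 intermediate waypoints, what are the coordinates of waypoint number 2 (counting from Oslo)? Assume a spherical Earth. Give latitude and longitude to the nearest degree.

≈ lat 65°N, lon 44°E

The haversine formula gives a central angle δ ≈ 1.102 rad (63.2°) between the endpoints.
Interpolate at f = 2/8 with slerp weights a = sin((1−f)δ)/sin δ ≈ 0.825, b = sin(fδ)/sin δ ≈ 0.305.
p = a·p₁ + b·p₂ ≈ (0.302, 0.287, 0.909); φ = arcsin(p_z) ≈ 65.37°, λ = atan2(p_y, p_x) ≈ 43.53°.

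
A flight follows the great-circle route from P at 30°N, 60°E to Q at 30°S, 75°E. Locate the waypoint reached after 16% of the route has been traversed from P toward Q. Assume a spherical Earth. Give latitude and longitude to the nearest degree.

From cos δ = sin φ₁ sin φ₂ + cos φ₁ cos φ₂ cos Δλ, the central angle is δ ≈ 1.076 rad (61.7°).
Interpolate at f = 0.16 with slerp weights a = sin((1−f)δ)/sin δ ≈ 0.893, b = sin(fδ)/sin δ ≈ 0.195.
p = a·p₁ + b·p₂ ≈ (0.430, 0.832, 0.349); φ = arcsin(p_z) ≈ 20.43°, λ = atan2(p_y, p_x) ≈ 62.67°.

≈ 20°N, 63°E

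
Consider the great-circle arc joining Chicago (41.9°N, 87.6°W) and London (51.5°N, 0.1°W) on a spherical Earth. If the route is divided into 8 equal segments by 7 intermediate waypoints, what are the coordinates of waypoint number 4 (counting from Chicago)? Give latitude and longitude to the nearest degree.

≈ 56°N, 49°W

Convert each endpoint to a unit vector on the sphere (x = cos φ cos λ, y = cos φ sin λ, z = sin φ).
The central angle between the endpoints is δ = arccos(p₁·p₂) ≈ 0.997 rad (57.1°).
Interpolate at f = 4/8 with slerp weights a = sin((1−f)δ)/sin δ ≈ 0.569, b = sin(fδ)/sin δ ≈ 0.569.
p = a·p₁ + b·p₂ ≈ (0.372, -0.424, 0.826); φ = arcsin(p_z) ≈ 55.66°, λ = atan2(p_y, p_x) ≈ -48.73°.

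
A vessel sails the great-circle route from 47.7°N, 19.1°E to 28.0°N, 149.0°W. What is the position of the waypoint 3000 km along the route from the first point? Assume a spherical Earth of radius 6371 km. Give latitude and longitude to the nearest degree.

≈ 74°N, 2°E

From cos δ = sin φ₁ sin φ₂ + cos φ₁ cos φ₂ cos Δλ, the central angle is δ ≈ 1.807 rad (103.5°). The total great-circle distance is δ·R ≈ 1.807 × 6371 ≈ 11514 km, so the target fraction is f = 3000/11514 ≈ 0.261.
Interpolate at f ≈ 0.261 with slerp weights a = sin((1−f)δ)/sin δ ≈ 1.000, b = sin(fδ)/sin δ ≈ 0.467.
p = a·p₁ + b·p₂ ≈ (0.283, 0.008, 0.959); φ = arcsin(p_z) ≈ 73.55°, λ = atan2(p_y, p_x) ≈ 1.64°.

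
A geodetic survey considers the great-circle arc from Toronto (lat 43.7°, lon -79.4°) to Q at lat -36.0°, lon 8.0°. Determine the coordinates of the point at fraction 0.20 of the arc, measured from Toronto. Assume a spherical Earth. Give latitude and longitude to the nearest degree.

≈ lat 30°, lon -57°

Convert each endpoint to a unit vector on the sphere (x = cos φ cos λ, y = cos φ sin λ, z = sin φ).
The central angle between the endpoints is δ = arccos(p₁·p₂) ≈ 1.960 rad (112.3°).
Interpolate at f = 0.20 with slerp weights a = sin((1−f)δ)/sin δ ≈ 1.081, b = sin(fδ)/sin δ ≈ 0.413.
p = a·p₁ + b·p₂ ≈ (0.475, -0.722, 0.504); φ = arcsin(p_z) ≈ 30.27°, λ = atan2(p_y, p_x) ≈ -56.67°.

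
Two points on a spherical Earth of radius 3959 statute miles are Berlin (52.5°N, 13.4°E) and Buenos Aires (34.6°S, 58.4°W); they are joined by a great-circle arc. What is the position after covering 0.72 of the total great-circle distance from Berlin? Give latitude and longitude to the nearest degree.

≈ 9°S, 41°W

Convert each endpoint to a unit vector on the sphere (x = cos φ cos λ, y = cos φ sin λ, z = sin φ).
The central angle between the endpoints is δ = arccos(p₁·p₂) ≈ 1.869 rad (107.1°).
Interpolate at f = 0.72 with slerp weights a = sin((1−f)δ)/sin δ ≈ 0.523, b = sin(fδ)/sin δ ≈ 1.020.
p = a·p₁ + b·p₂ ≈ (0.750, -0.641, -0.164); φ = arcsin(p_z) ≈ -9.45°, λ = atan2(p_y, p_x) ≈ -40.55°.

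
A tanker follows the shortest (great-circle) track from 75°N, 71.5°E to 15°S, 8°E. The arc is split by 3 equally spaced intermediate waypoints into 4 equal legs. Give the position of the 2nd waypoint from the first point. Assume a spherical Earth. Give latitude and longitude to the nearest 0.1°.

Convert each endpoint to a unit vector on the sphere (x = cos φ cos λ, y = cos φ sin λ, z = sin φ).
The central angle between the endpoints is δ = arccos(p₁·p₂) ≈ 1.710 rad (98.0°).
Interpolate at f = 2/4 with slerp weights a = sin((1−f)δ)/sin δ ≈ 0.762, b = sin(fδ)/sin δ ≈ 0.762.
p = a·p₁ + b·p₂ ≈ (0.791, 0.289, 0.539); φ = arcsin(p_z) ≈ 32.59°, λ = atan2(p_y, p_x) ≈ 20.09°.

≈ 32.6°N, 20.1°E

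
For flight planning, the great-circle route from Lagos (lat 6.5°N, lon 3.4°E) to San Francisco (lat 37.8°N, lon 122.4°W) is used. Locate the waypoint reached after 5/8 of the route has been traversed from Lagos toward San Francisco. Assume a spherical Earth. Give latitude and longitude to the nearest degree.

≈ lat 45°N, lon 65°W

Write both endpoints as unit vectors p₁, p₂ with components (cos φ cos λ, cos φ sin λ, sin φ).
The central angle between the endpoints is δ = arccos(p₁·p₂) ≈ 1.971 rad (112.9°).
Interpolate at f = 5/8 with slerp weights a = sin((1−f)δ)/sin δ ≈ 0.732, b = sin(fδ)/sin δ ≈ 1.024.
p = a·p₁ + b·p₂ ≈ (0.292, -0.640, 0.711); φ = arcsin(p_z) ≈ 45.28°, λ = atan2(p_y, p_x) ≈ -65.48°.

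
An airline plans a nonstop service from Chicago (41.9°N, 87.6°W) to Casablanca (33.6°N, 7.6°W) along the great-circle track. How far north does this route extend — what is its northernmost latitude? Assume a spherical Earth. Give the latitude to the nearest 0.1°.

≈ 46.0°N

The great circle lies in the plane with unit normal n̂ = (p₁ × p₂)/|p₁ × p₂|.
Here n̂_z ≈ +0.695; the vertex latitude is φ_max = arccos|n̂_z| ≈ 46.0°.
Check via Clairaut: cos φ_max = |cos φ₁| · sin C = cos(41.9°)·sin(69.0°) ≈ 0.695, again giving ≈ 46.0°.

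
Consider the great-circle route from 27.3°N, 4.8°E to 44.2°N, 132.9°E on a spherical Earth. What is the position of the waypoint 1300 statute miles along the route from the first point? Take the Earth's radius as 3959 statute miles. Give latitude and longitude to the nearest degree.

From cos δ = sin φ₁ sin φ₂ + cos φ₁ cos φ₂ cos Δλ, the central angle is δ ≈ 1.644 rad (94.2°). The total great-circle distance is δ·R ≈ 1.644 × 3959 ≈ 6509 mi, so the target fraction is f = 1300/6509 ≈ 0.200.
Interpolate at f ≈ 0.200 with slerp weights a = sin((1−f)δ)/sin δ ≈ 0.970, b = sin(fδ)/sin δ ≈ 0.323.
p = a·p₁ + b·p₂ ≈ (0.701, 0.242, 0.670); φ = arcsin(p_z) ≈ 42.10°, λ = atan2(p_y, p_x) ≈ 19.03°.

≈ 42°N, 19°E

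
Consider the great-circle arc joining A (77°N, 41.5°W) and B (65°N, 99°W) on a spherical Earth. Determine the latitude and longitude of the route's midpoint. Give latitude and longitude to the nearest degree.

Write both endpoints as unit vectors p₁, p₂ with components (cos φ cos λ, cos φ sin λ, sin φ).
The central angle between the endpoints is δ = arccos(p₁·p₂) ≈ 0.365 rad (20.9°).
Interpolate at f = 1/2 with slerp weights a = sin((1−f)δ)/sin δ ≈ 0.508, b = sin(fδ)/sin δ ≈ 0.508.
p = a·p₁ + b·p₂ ≈ (0.052, -0.288, 0.956); φ = arcsin(p_z) ≈ 72.98°, λ = atan2(p_y, p_x) ≈ -79.76°.

≈ (73°N, 80°W)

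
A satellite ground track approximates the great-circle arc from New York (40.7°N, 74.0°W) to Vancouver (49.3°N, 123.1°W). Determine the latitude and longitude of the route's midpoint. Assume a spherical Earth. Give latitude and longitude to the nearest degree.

≈ 48°N, 97°W

The haversine formula gives a central angle δ ≈ 0.613 rad (35.1°) between the endpoints.
Interpolate at f = 1/2 with slerp weights a = sin((1−f)δ)/sin δ ≈ 0.524, b = sin(fδ)/sin δ ≈ 0.524.
p = a·p₁ + b·p₂ ≈ (-0.077, -0.669, 0.740); φ = arcsin(p_z) ≈ 47.69°, λ = atan2(p_y, p_x) ≈ -96.58°.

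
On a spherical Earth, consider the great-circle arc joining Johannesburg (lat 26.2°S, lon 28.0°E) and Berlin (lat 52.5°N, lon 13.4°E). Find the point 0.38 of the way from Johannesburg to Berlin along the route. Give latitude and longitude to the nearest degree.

≈ lat 4°N, lon 23°E

Convert each endpoint to a unit vector on the sphere (x = cos φ cos λ, y = cos φ sin λ, z = sin φ).
The central angle between the endpoints is δ = arccos(p₁·p₂) ≈ 1.392 rad (79.7°).
Interpolate at f = 0.38 with slerp weights a = sin((1−f)δ)/sin δ ≈ 0.772, b = sin(fδ)/sin δ ≈ 0.513.
p = a·p₁ + b·p₂ ≈ (0.915, 0.398, 0.066); φ = arcsin(p_z) ≈ 3.78°, λ = atan2(p_y, p_x) ≈ 23.48°.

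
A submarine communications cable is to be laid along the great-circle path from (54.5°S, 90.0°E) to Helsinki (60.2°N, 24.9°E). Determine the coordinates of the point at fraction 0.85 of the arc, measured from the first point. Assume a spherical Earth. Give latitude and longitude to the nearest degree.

≈ (44°N, 42°E)

Convert each endpoint to a unit vector on the sphere (x = cos φ cos λ, y = cos φ sin λ, z = sin φ).
The central angle between the endpoints is δ = arccos(p₁·p₂) ≈ 2.196 rad (125.8°).
Interpolate at f = 0.85 with slerp weights a = sin((1−f)δ)/sin δ ≈ 0.399, b = sin(fδ)/sin δ ≈ 1.180.
p = a·p₁ + b·p₂ ≈ (0.532, 0.478, 0.699); φ = arcsin(p_z) ≈ 44.34°, λ = atan2(p_y, p_x) ≈ 41.98°.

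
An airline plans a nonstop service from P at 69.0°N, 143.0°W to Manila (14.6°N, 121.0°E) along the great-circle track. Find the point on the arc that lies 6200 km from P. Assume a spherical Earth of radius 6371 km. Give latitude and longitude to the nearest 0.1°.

≈ 35.5°N, 131.0°E

Convert each endpoint to a unit vector on the sphere (x = cos φ cos λ, y = cos φ sin λ, z = sin φ).
The central angle between the endpoints is δ = arccos(p₁·p₂) ≈ 1.370 rad (78.5°). The total great-circle distance is δ·R ≈ 1.370 × 6371 ≈ 8731 km, so the target fraction is f = 6200/8731 ≈ 0.710.
Interpolate at f ≈ 0.710 with slerp weights a = sin((1−f)δ)/sin δ ≈ 0.395, b = sin(fδ)/sin δ ≈ 0.844.
p = a·p₁ + b·p₂ ≈ (-0.533, 0.615, 0.581); φ = arcsin(p_z) ≈ 35.53°, λ = atan2(p_y, p_x) ≈ 130.96°.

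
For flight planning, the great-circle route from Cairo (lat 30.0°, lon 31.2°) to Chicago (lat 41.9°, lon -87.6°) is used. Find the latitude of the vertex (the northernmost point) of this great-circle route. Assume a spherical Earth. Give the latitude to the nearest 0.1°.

The great circle lies in the plane with unit normal n̂ = (p₁ × p₂)/|p₁ × p₂|.
Here n̂_z ≈ -0.565; the vertex latitude is φ_max = arccos|n̂_z| ≈ 55.6°.
Check via Clairaut: cos φ_max = |cos φ₁| · sin C = cos(30.0°)·sin(40.7°) ≈ 0.565, again giving ≈ 55.6°.

≈ 55.6°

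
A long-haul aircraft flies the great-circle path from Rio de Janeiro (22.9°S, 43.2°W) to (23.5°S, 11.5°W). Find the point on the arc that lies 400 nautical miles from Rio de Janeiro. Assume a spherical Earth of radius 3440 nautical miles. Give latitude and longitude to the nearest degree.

From cos δ = sin φ₁ sin φ₂ + cos φ₁ cos φ₂ cos Δλ, the central angle is δ ≈ 0.508 rad (29.1°). The total great-circle distance is δ·R ≈ 0.508 × 3440 ≈ 1746 nmi, so the target fraction is f = 400/1746 ≈ 0.229.
Interpolate at f ≈ 0.229 with slerp weights a = sin((1−f)δ)/sin δ ≈ 0.785, b = sin(fδ)/sin δ ≈ 0.239.
p = a·p₁ + b·p₂ ≈ (0.741, -0.538, -0.401); φ = arcsin(p_z) ≈ -23.61°, λ = atan2(p_y, p_x) ≈ -35.99°.

≈ (24°S, 36°W)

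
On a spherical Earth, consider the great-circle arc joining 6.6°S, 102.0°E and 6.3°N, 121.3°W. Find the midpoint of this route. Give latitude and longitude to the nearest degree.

The haversine formula gives a central angle δ ≈ 2.391 rad (137.0°) between the endpoints.
Interpolate at f = 1/2 with slerp weights a = sin((1−f)δ)/sin δ ≈ 1.364, b = sin(fδ)/sin δ ≈ 1.364.
p = a·p₁ + b·p₂ ≈ (-0.986, 0.167, -0.007); φ = arcsin(p_z) ≈ -0.41°, λ = atan2(p_y, p_x) ≈ 170.39°.

≈ 0°N, 170°E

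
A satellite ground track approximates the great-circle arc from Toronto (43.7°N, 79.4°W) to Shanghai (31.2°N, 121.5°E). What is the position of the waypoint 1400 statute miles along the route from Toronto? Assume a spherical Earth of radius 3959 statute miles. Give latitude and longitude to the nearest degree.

Convert each endpoint to a unit vector on the sphere (x = cos φ cos λ, y = cos φ sin λ, z = sin φ).
The central angle between the endpoints is δ = arccos(p₁·p₂) ≈ 1.792 rad (102.7°). The total great-circle distance is δ·R ≈ 1.792 × 3959 ≈ 7096 mi, so the target fraction is f = 1400/7096 ≈ 0.197.
Interpolate at f ≈ 0.197 with slerp weights a = sin((1−f)δ)/sin δ ≈ 1.016, b = sin(fδ)/sin δ ≈ 0.355.
p = a·p₁ + b·p₂ ≈ (-0.024, -0.463, 0.886); φ = arcsin(p_z) ≈ 62.37°, λ = atan2(p_y, p_x) ≈ -92.91°.

≈ 62°N, 93°W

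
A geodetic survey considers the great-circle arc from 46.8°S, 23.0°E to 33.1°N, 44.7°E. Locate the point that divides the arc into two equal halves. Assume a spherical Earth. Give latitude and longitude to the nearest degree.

Write both endpoints as unit vectors p₁, p₂ with components (cos φ cos λ, cos φ sin λ, sin φ).
The central angle between the endpoints is δ = arccos(p₁·p₂) ≈ 1.436 rad (82.3°).
Interpolate at f = 1/2 with slerp weights a = sin((1−f)δ)/sin δ ≈ 0.664, b = sin(fδ)/sin δ ≈ 0.664.
p = a·p₁ + b·p₂ ≈ (0.814, 0.569, -0.121); φ = arcsin(p_z) ≈ -6.97°, λ = atan2(p_y, p_x) ≈ 34.95°.

≈ 7°S, 35°E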